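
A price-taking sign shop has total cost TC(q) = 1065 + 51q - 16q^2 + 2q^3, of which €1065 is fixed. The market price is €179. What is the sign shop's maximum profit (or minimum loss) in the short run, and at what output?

Profit = -€41 at q = 8

AVC = 51 - 16q + 2q^2; min AVC = €19 at q = 4. Since P = €179 ≥ min AVC, the firm produces.
MC = 51 - 32q + 6q^2. Setting P = MC and taking the root on the rising branch gives q* = 8.
TR = 179·8 = 1432. TC = 1065 + 408 = 1473. Profit = 1432 − 1473 = -€41.
By producing, the firm covers all variable cost plus €1024 of fixed cost; shutting down would lose the full €1065.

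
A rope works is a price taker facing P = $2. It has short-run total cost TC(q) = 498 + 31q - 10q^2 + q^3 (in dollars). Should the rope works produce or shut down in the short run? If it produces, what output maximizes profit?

Shut down

Variable cost is VC = 31q - 10q^2 + q^3, so AVC = VC/q = 31 - 10q + q^2 and MC = dTC/dq = 31 - 20q + 3q^2.
AVC hits its minimum where MC = AVC, at q = 5, giving min AVC = 31 - 10·5 + 5^2 = $6.
P = $2 lies below min AVC = $6; no output level covers variable cost.
The firm minimizes its loss by shutting down and losing only its fixed cost of $498.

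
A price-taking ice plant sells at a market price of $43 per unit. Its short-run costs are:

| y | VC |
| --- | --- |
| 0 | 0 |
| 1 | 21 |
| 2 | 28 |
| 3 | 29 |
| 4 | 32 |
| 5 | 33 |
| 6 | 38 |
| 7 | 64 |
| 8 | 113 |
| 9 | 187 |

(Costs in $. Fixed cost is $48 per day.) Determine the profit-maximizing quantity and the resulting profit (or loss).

Profit at each row (π = 43y − TC): y=0: -48; y=1: -26; y=2: 10; y=3: 52; y=4: 92; y=5: 134; y=6: 172; y=7: 189; y=8: 183; y=9: 152.
Profit is maximized at y = 7. AVC there is 64/7 = $9.14 ≤ P, so producing beats shutting down (which would give -$48).

y = 7; profit = $189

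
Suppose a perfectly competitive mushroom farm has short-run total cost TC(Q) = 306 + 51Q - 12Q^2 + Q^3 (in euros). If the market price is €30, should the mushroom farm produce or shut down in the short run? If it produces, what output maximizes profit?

Produce at Q = 7

Strip out fixed cost: VC = 51Q - 12Q^2 + Q^3. Then AVC = 51 - 12Q + Q^2 and MC = 51 - 24Q + 3Q^2.
AVC hits its minimum where MC = AVC, at Q = 6, giving min AVC = 51 - 12·6 + 6^2 = €15.
Because €30 ≥ €15, revenue can cover variable cost; the firm operates.
Solving P = MC: 21 - 24Q + 3Q^2 = 0 ⇒ Q = 1 or 7. On the upward-sloping branch, Q* = 7.
Check: AVC at Q = 7 is €16 ≤ P, so revenue covers variable cost.
Profit = P·Q − TC = 30·7 − 418 = -€208, a loss, but smaller than the €306 fixed cost the firm would lose by shutting down.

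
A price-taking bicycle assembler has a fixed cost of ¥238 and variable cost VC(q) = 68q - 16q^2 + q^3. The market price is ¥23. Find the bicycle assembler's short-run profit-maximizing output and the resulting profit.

Profit = -¥76 at q = 9

AVC = 68 - 16q + q^2 has its minimum ¥4 at q = 8; price ¥23 clears that bar, so the firm operates.
MC = 68 - 32q + 3q^2. Setting P = MC and taking the root on the rising branch gives q* = 9.
TR = 23·9 = 207. TC = 238 + 45 = 283. Profit = 207 − 283 = -¥76.
Shutting down would mean losing the fixed cost of ¥238, so operating at a loss of ¥76 is better by ¥162.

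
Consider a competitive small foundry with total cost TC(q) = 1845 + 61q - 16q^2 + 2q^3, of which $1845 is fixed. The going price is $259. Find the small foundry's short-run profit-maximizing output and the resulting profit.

Profit = -$225 at q = 9

AVC = 61 - 16q + 2q^2; min AVC = $29 at q = 4. Since P = $259 ≥ min AVC, the firm produces.
With MC = 61 - 32q + 6q^2, P = MC on the upward-sloping part at q* = 9.
TR = 259·9 = 2331. TC = 1845 + 711 = 2556. Profit = 2331 − 2556 = -$225.
Shutting down would mean losing the fixed cost of $1845, so operating at a loss of $225 is better by $1620.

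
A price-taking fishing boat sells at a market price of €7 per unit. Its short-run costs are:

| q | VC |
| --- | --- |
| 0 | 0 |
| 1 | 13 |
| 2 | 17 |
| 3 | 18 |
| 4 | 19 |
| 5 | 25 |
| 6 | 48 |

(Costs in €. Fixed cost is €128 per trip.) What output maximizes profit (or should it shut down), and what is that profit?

q = 5; profit = -€118

Compute π = P·q − TC at each output: q=0: -128; q=1: -134; q=2: -131; q=3: -125; q=4: -119; q=5: -118; q=6: -134.
Profit is maximized at q = 5. AVC there is 25/5 = €5 ≤ P, so producing beats shutting down (which would give -€128).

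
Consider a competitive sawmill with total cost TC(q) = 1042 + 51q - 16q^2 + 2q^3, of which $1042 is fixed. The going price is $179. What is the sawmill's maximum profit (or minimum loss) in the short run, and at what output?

AVC = 51 - 16q + 2q^2; min AVC = $19 at q = 4. Since P = $179 ≥ min AVC, the firm produces.
With MC = 51 - 32q + 6q^2, P = MC on the upward-sloping part at q* = 8.
TR = 179·8 = 1432. TC = 1042 + 408 = 1450. Profit = 1432 − 1450 = -$18.
Shutting down would mean losing the fixed cost of $1042, so operating at a loss of $18 is better by $1024.

Profit = -$18 at q = 8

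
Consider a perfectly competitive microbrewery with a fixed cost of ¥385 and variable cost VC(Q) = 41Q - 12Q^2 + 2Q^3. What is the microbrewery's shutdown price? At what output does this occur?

¥23 per unit, at Q = 3

Short-run supply begins at min AVC. From VC = 41Q - 12Q^2 + 2Q^3, AVC = 41 - 12Q + 2Q^2.
At the minimum of AVC, MC = AVC. MC = 41 - 24Q + 6Q^2; setting MC = AVC gives 4Q^2 - 12Q = 0, so Q = 3. min AVC = 23.
The firm shuts down for any P below ¥23.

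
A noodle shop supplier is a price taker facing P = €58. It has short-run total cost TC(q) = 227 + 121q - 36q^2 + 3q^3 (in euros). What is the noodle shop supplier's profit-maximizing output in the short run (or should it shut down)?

Strip out fixed cost: VC = 121q - 36q^2 + 3q^3. Then AVC = 121 - 36q + 3q^2 and MC = 121 - 72q + 9q^2.
The AVC parabola has its vertex at q = 36/6 = 6, where AVC = 121 - 36·6 + 3·6^2 = €13.
Because €58 ≥ €13, revenue can cover variable cost; the firm operates.
P = MC gives 63 - 72q + 9q^2 = 0, with roots 1 and 7. Take the larger (rising MC): q* = 7.
Check: AVC at q = 7 is €16 ≤ P, so revenue covers variable cost.
Profit = P·q − TC = 58·7 − 339 = €67.

Produce at q = 7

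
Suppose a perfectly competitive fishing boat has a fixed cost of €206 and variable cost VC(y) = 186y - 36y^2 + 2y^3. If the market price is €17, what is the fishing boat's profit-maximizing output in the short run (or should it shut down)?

Shut down

Variable cost is VC = 186y - 36y^2 + 2y^3, so AVC = VC/y = 186 - 36y + 2y^2 and MC = dTC/dy = 186 - 72y + 6y^2.
AVC hits its minimum where MC = AVC, at y = 9, giving min AVC = 186 - 36·9 + 2·9^2 = €24.
With P < min AVC (€17 < €24), every unit sold adds to the loss.
Best response: produce nothing and absorb the €206 fixed cost.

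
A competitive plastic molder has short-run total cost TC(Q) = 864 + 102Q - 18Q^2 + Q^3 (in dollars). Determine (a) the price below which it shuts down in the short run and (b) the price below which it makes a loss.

Shutdown price = $21; break-even price = $102

Shutdown price = min AVC. AVC = 102 - 18Q + Q^2, with vertex at Q = 9 and minimum $21.
ATC = 864/Q + 102 - 18Q + Q^2. Setting dATC/dQ = −864/Q^2 − 18 + 2Q = 0 gives Q = 12 (since 2·12^3 − 18·12^2 = 864).
min ATC = 864/12 + 102 − 18·12 + 12^2 = $102. That is the break-even price.
Between these two prices the firm operates at a loss; above $102 it earns a profit.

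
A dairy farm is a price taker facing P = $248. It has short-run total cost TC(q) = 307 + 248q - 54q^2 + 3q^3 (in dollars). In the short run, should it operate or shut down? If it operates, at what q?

Variable cost is VC = 248q - 54q^2 + 3q^3, so AVC = VC/q = 248 - 54q + 3q^2 and MC = dTC/dq = 248 - 108q + 9q^2.
AVC is minimized where dAVC/dq = -54 + 6q = 0, at q = 9; min AVC = 248 - 54·9 + 3·9^2 = $5.
Since P = $248 ≥ min AVC = $5, price covers variable cost and the firm should produce.
Solving P = MC: -108q + 9q^2 = 0 ⇒ q = 0 or 12. On the upward-sloping branch, q* = 12.
Check: AVC at q = 12 is $32 ≤ P, so revenue covers variable cost.
Profit = P·q − TC = 248·12 − 691 = $2285.

Produce at q = 12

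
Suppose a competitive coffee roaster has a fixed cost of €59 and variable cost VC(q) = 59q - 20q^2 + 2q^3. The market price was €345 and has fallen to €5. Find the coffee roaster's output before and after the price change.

MC = 59 - 40q + 6q^2; the shutdown threshold is min AVC = €9 (at q = 5).
With P = €345 above the shutdown price, P = MC gives q = 11.
At P = €5 < min AVC = €9, price no longer covers variable cost at any output, so the firm shuts down: q = 0.

Output falls from 11 to 0 (the firm shuts down)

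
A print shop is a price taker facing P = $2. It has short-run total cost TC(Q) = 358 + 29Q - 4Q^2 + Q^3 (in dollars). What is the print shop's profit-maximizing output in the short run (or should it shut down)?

From TC, MC = TC'(Q) = 29 - 8Q + 3Q^2 and AVC = VC/Q = 29 - 4Q + Q^2.
AVC hits its minimum where MC = AVC, at Q = 2, giving min AVC = 29 - 4·2 + 2^2 = $25.
P = $2 lies below min AVC = $25; no output level covers variable cost.
The firm minimizes its loss by shutting down and losing only its fixed cost of $358.

Shut down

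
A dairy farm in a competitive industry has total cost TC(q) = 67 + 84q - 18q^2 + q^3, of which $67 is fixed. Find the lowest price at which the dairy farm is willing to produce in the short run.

$3 per unit

Short-run supply begins at min AVC. From VC = 84q - 18q^2 + q^3, AVC = 84 - 18q + q^2.
dAVC/dq = -18 + 2q = 0 gives q = 9. min AVC = 84 - 18·9 + 9^2 = 3.
For P < $3 the firm produces nothing.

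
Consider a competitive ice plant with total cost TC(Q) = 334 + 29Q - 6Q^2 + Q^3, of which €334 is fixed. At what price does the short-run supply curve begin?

Short-run supply begins at min AVC. From VC = 29Q - 6Q^2 + Q^3, AVC = 29 - 6Q + Q^2.
At the minimum of AVC, MC = AVC. MC = 29 - 12Q + 3Q^2; setting MC = AVC gives 2Q^2 - 6Q = 0, so Q = 3. min AVC = 20.
So the shutdown price is €20.

€20 per unit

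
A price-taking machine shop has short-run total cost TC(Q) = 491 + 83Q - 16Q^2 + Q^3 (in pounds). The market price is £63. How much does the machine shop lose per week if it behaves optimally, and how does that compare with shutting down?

Profit = -£91 at Q = 10

AVC = 83 - 16Q + Q^2; min AVC = £19 at Q = 8. Since P = £63 ≥ min AVC, the firm produces.
With MC = 83 - 32Q + 3Q^2, P = MC on the upward-sloping part at Q* = 10.
TR = 63·10 = 630. TC = 491 + 230 = 721. Profit = 630 − 721 = -£91.
By producing, the firm covers all variable cost plus £400 of fixed cost; shutting down would lose the full £491.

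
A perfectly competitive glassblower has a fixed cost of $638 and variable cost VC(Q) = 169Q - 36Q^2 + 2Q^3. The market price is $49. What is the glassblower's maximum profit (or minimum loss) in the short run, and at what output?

Profit = -$238 at Q = 10

AVC = 169 - 36Q + 2Q^2; min AVC = $7 at Q = 9. Since P = $49 ≥ min AVC, the firm produces.
MC = 169 - 72Q + 6Q^2. Setting P = MC and taking the root on the rising branch gives Q* = 10.
TR = 49·10 = 490. TC = 638 + 90 = 728. Profit = 490 − 728 = -$238.
By producing, the firm covers all variable cost plus $400 of fixed cost; shutting down would lose the full $638.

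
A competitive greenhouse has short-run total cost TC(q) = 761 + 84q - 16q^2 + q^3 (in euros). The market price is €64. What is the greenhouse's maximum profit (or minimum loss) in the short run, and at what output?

AVC = 84 - 16q + q^2; min AVC = €20 at q = 8. Since P = €64 ≥ min AVC, the firm produces.
MC = 84 - 32q + 3q^2. Setting P = MC and taking the root on the rising branch gives q* = 10.
TR = 64·10 = 640. TC = 761 + 240 = 1001. Profit = 640 − 1001 = -€361.
By producing, the firm covers all variable cost plus €400 of fixed cost; shutting down would lose the full €761.

Profit = -€361 at q = 10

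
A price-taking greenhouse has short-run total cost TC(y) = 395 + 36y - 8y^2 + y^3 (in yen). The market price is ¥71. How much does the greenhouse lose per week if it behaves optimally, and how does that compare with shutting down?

Profit = -¥101 at y = 7

AVC = 36 - 8y + y^2; min AVC = ¥20 at y = 4. Since P = ¥71 ≥ min AVC, the firm produces.
MC = 36 - 16y + 3y^2. Setting P = MC and taking the root on the rising branch gives y* = 7.
TR = 71·7 = 497. TC = 395 + 203 = 598. Profit = 497 − 598 = -¥101.
That loss of ¥101 beats the ¥395 the firm would lose by shutting down; producing recovers ¥294 of fixed cost.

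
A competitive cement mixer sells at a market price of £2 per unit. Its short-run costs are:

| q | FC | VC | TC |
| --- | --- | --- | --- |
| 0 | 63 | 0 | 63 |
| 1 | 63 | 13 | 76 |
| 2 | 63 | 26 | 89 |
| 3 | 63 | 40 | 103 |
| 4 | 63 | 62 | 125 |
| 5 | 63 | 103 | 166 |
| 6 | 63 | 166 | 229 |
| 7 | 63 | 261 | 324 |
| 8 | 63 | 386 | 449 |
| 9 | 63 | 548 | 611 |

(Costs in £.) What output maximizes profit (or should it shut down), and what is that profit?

Profit at each row (π = 2q − TC): q=0: -63; q=1: -74; q=2: -85; q=3: -97; q=4: -117; q=5: -156; q=6: -217; q=7: -310; q=8: -433; q=9: -593.
Profit is highest at q = 0. Equivalently, the lowest AVC in the table is 13/1 ≈ £13 at q = 1, and P = £2 falls below it — price never covers variable cost, so the firm shuts down and loses only its fixed cost.

q = 0 (shut down); profit = -£63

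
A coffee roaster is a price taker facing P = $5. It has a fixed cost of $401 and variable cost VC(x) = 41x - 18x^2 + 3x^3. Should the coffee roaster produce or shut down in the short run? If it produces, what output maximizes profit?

From TC, MC = TC'(x) = 41 - 36x + 9x^2 and AVC = VC/x = 41 - 18x + 3x^2.
AVC is minimized where dAVC/dx = -18 + 6x = 0, at x = 3; min AVC = 41 - 18·3 + 3·3^2 = $14.
P = $5 lies below min AVC = $14; no output level covers variable cost.
Shutting down limits the loss to fixed cost, $401.

Shut down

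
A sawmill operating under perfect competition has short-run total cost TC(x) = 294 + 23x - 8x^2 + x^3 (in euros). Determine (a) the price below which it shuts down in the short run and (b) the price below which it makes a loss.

Shutdown price = €7; break-even price = €58

Shutdown price = min AVC. AVC = 23 - 8x + x^2, with vertex at x = 4 and minimum €7.
ATC = 294/x + 23 - 8x + x^2. Setting dATC/dx = −294/x^2 − 8 + 2x = 0 gives x = 7 (since 2·7^3 − 8·7^2 = 294).
min ATC = 294/7 + 23 − 8·7 + 7^2 = €58. That is the break-even price.
Between these two prices the firm operates at a loss; above €58 it earns a profit.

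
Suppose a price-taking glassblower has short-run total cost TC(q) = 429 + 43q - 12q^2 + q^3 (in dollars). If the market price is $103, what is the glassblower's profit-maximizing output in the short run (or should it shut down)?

Produce at q = 10

Strip out fixed cost: VC = 43q - 12q^2 + q^3. Then AVC = 43 - 12q + q^2 and MC = 43 - 24q + 3q^2.
AVC hits its minimum where MC = AVC, at q = 6, giving min AVC = 43 - 12·6 + 6^2 = $7.
Since P = $103 ≥ min AVC = $7, price covers variable cost and the firm should produce.
Solving P = MC: -60 - 24q + 3q^2 = 0 ⇒ q = -2 or 10. On the upward-sloping branch, q* = 10.
Check: AVC at q = 10 is $23 ≤ P, so revenue covers variable cost.
Profit = P·q − TC = 103·10 − 659 = $371.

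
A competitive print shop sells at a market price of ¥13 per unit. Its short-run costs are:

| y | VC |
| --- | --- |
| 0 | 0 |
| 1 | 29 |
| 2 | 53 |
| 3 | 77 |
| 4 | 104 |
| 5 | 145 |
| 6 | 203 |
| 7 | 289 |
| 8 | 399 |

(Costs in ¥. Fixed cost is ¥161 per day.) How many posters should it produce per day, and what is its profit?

Profit at each row (π = 13y − TC): y=0: -161; y=1: -177; y=2: -188; y=3: -199; y=4: -213; y=5: -241; y=6: -286; y=7: -359; y=8: -456.
Profit is highest at y = 0. Equivalently, the lowest AVC in the table is 77/3 ≈ ¥25.67 at y = 3, and P = ¥13 falls below it — price never covers variable cost, so the firm shuts down and loses only its fixed cost.

y = 0 (shut down); profit = -¥161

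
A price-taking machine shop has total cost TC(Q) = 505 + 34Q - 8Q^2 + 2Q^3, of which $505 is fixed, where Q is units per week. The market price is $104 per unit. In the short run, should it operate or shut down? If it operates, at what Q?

Variable cost is VC = 34Q - 8Q^2 + 2Q^3, so AVC = VC/Q = 34 - 8Q + 2Q^2 and MC = dTC/dQ = 34 - 16Q + 6Q^2.
AVC is minimized where dAVC/dQ = -8 + 4Q = 0, at Q = 2; min AVC = 34 - 8·2 + 2·2^2 = $26.
Because $104 ≥ $26, revenue can cover variable cost; the firm operates.
P = MC gives -70 - 16Q + 6Q^2 = 0, with roots -7/3 and 5. Take the larger (rising MC): Q* = 5.
Check: AVC at Q = 5 is $44 ≤ P, so revenue covers variable cost.
Profit = P·Q − TC = 104·5 − 725 = -$205, a loss, but smaller than the $505 fixed cost the firm would lose by shutting down.

Produce at Q = 5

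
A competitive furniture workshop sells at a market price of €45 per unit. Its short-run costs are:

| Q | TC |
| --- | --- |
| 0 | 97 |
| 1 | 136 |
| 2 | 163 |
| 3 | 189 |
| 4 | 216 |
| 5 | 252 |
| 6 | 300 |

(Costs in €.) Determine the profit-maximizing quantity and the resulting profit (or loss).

Profit at each row (π = 45Q − TC): Q=0: -97; Q=1: -91; Q=2: -73; Q=3: -54; Q=4: -36; Q=5: -27; Q=6: -30.
Profit is maximized at Q = 5. AVC there is 155/5 = €31 ≤ P, so producing beats shutting down (which would give -€97).

Q = 5; profit = -€27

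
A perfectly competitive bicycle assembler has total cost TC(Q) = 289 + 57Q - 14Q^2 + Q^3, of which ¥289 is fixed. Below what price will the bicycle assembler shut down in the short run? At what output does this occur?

Short-run supply begins at min AVC. From VC = 57Q - 14Q^2 + Q^3, AVC = 57 - 14Q + Q^2.
At the minimum of AVC, MC = AVC. MC = 57 - 28Q + 3Q^2; setting MC = AVC gives 2Q^2 - 14Q = 0, so Q = 7. min AVC = 8.
For P < ¥8 the firm produces nothing.

¥8 per unit, at Q = 7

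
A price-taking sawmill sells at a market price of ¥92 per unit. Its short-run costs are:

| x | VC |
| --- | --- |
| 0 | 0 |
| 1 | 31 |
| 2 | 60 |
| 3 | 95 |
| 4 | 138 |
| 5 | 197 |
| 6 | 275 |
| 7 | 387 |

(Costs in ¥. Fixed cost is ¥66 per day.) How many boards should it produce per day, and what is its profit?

x = 6; profit = ¥211

Profit at each row (π = 92x − TC): x=0: -66; x=1: -5; x=2: 58; x=3: 115; x=4: 164; x=5: 197; x=6: 211; x=7: 191.
Profit is maximized at x = 6. AVC there is 275/6 = ¥45.83 ≤ P, so producing beats shutting down (which would give -¥66).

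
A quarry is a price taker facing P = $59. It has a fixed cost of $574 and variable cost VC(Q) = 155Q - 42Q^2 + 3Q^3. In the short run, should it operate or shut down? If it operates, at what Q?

Variable cost is VC = 155Q - 42Q^2 + 3Q^3, so AVC = VC/Q = 155 - 42Q + 3Q^2 and MC = dTC/dQ = 155 - 84Q + 9Q^2.
The AVC parabola has its vertex at Q = 42/6 = 7, where AVC = 155 - 42·7 + 3·7^2 = $8.
Since P = $59 ≥ min AVC = $8, price covers variable cost and the firm should produce.
Solving P = MC: 96 - 84Q + 9Q^2 = 0 ⇒ Q = 4/3 or 8. On the upward-sloping branch, Q* = 8.
Check: AVC at Q = 8 is $11 ≤ P, so revenue covers variable cost.
Profit = P·Q − TC = 59·8 − 662 = -$190, a loss, but smaller than the $574 fixed cost the firm would lose by shutting down.

Produce at Q = 8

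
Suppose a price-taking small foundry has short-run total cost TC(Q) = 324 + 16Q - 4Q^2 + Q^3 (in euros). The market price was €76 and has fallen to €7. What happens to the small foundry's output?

Output falls from 6 to 0 (the firm shuts down)

AVC = 16 - 4Q + Q^2, minimized at Q = 2 where min AVC = €12. MC = 16 - 8Q + 3Q^2.
At P = €76 ≥ min AVC, set P = MC on the rising branch: Q = 6.
At P = €7 < min AVC = €12, price no longer covers variable cost at any output, so the firm shuts down: Q = 0.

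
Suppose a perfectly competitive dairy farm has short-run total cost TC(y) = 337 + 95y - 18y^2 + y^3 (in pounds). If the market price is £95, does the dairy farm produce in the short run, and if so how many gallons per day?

Produce at y = 12

Strip out fixed cost: VC = 95y - 18y^2 + y^3. Then AVC = 95 - 18y + y^2 and MC = 95 - 36y + 3y^2.
The AVC parabola has its vertex at y = 18/2 = 9, where AVC = 95 - 18·9 + 9^2 = £14.
Because £95 ≥ £14, revenue can cover variable cost; the firm operates.
Set P = MC: 95 = 95 - 36y + 3y^2 → -36y + 3y^2 = 0. The roots are y = 0 and y = 12; the profit-maximizing output is on the rising part of MC, so y* = 12.
Check: AVC at y = 12 is £23 ≤ P, so revenue covers variable cost.
Profit = P·y − TC = 95·12 − 613 = £527.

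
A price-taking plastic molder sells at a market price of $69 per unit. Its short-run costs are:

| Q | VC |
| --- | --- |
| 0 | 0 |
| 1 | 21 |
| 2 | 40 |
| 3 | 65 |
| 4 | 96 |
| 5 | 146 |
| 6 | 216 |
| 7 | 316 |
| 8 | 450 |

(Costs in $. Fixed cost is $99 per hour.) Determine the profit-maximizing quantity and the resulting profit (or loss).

Compute π = P·Q − TC at each output: Q=0: -99; Q=1: -51; Q=2: -1; Q=3: 43; Q=4: 81; Q=5: 100; Q=6: 99; Q=7: 68; Q=8: 3.
Profit is maximized at Q = 5. AVC there is 146/5 = $29.20 ≤ P, so producing beats shutting down (which would give -$99).

Q = 5; profit = $100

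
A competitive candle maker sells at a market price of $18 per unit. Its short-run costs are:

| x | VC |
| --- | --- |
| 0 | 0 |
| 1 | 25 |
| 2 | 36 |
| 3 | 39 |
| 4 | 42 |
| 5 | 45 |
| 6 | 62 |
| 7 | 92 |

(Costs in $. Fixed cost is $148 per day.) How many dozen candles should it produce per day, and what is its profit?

Profit at each row (π = 18x − TC): x=0: -148; x=1: -155; x=2: -148; x=3: -133; x=4: -118; x=5: -103; x=6: -102; x=7: -114.
Profit is maximized at x = 6. AVC there is 62/6 = $10.33 ≤ P, so producing beats shutting down (which would give -$148).

x = 6; profit = -$102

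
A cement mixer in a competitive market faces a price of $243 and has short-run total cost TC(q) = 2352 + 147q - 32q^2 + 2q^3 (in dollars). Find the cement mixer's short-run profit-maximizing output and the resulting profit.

Profit = -$48 at q = 12

AVC = 147 - 32q + 2q^2 has its minimum $19 at q = 8; price $243 clears that bar, so the firm operates.
MC = 147 - 64q + 6q^2. Setting P = MC and taking the root on the rising branch gives q* = 12.
TR = 243·12 = 2916. TC = 2352 + 612 = 2964. Profit = 2916 − 2964 = -$48.
Shutting down would mean losing the fixed cost of $2352, so operating at a loss of $48 is better by $2304.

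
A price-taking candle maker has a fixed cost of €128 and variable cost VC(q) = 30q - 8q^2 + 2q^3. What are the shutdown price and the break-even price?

Shutdown price = €22; break-even price = €62

Shutdown price = min AVC. AVC = 30 - 8q + 2q^2, with vertex at q = 2 and minimum €22.
ATC = 128/q + 30 - 8q + 2q^2. Setting dATC/dq = −128/q^2 − 8 + 4q = 0 gives q = 4 (since 4·4^3 − 8·4^2 = 128).
min ATC = 128/4 + 30 − 8·4 + 2·4^2 = €62. That is the break-even price.
For €22 ≤ P < €62 the firm produces at a loss; below €22 it shuts down.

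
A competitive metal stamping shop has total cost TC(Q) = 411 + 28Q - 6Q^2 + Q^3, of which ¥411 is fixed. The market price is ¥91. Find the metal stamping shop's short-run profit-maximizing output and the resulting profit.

Profit = -¥19 at Q = 7

AVC = 28 - 6Q + Q^2 has its minimum ¥19 at Q = 3; price ¥91 clears that bar, so the firm operates.
MC = 28 - 12Q + 3Q^2. Setting P = MC and taking the root on the rising branch gives Q* = 7.
TR = 91·7 = 637. TC = 411 + 245 = 656. Profit = 637 − 656 = -¥19.
Shutting down would mean losing the fixed cost of ¥411, so operating at a loss of ¥19 is better by ¥392.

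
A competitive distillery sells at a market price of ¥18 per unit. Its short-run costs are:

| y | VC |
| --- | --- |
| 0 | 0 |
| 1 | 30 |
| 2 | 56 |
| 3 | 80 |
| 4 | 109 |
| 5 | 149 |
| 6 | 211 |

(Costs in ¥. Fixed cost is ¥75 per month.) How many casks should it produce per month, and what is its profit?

y = 0 (shut down); profit = -¥75

Compute π = P·y − TC at each output: y=0: -75; y=1: -87; y=2: -95; y=3: -101; y=4: -112; y=5: -134; y=6: -178.
Profit is highest at y = 0. Equivalently, the lowest AVC in the table is 80/3 ≈ ¥26.67 at y = 3, and P = ¥18 falls below it — price never covers variable cost, so the firm shuts down and loses only its fixed cost.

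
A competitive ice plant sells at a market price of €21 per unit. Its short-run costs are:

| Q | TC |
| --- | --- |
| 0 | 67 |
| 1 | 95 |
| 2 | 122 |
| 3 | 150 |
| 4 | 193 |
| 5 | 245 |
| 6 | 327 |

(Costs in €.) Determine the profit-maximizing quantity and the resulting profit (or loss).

Compute π = P·Q − TC at each output: Q=0: -67; Q=1: -74; Q=2: -80; Q=3: -87; Q=4: -109; Q=5: -140; Q=6: -201.
Profit is highest at Q = 0. Equivalently, the lowest AVC in the table is 55/2 ≈ €27.50 at Q = 2, and P = €21 falls below it — price never covers variable cost, so the firm shuts down and loses only its fixed cost.

Q = 0 (shut down); profit = -€67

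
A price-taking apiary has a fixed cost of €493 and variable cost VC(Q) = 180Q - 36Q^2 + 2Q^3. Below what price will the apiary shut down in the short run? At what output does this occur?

€18 per unit, at Q = 9

Short-run supply begins at min AVC. From VC = 180Q - 36Q^2 + 2Q^3, AVC = 180 - 36Q + 2Q^2.
At the minimum of AVC, MC = AVC. MC = 180 - 72Q + 6Q^2; setting MC = AVC gives 4Q^2 - 36Q = 0, so Q = 9. min AVC = 18.
For P < €18 the firm produces nothing.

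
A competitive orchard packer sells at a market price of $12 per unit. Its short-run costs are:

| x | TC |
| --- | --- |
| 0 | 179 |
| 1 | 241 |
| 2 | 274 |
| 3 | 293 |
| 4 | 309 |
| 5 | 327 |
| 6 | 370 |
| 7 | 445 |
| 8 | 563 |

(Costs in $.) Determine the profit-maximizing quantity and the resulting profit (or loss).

Compute π = P·x − TC at each output: x=0: -179; x=1: -229; x=2: -250; x=3: -257; x=4: -261; x=5: -267; x=6: -298; x=7: -361; x=8: -467.
Profit is highest at x = 0. Equivalently, the lowest AVC in the table is 148/5 ≈ $29.60 at x = 5, and P = $12 falls below it — price never covers variable cost, so the firm shuts down and loses only its fixed cost.

x = 0 (shut down); profit = -$179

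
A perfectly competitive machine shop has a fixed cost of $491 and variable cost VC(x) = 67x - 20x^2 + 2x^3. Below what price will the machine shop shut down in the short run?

The firm shuts down when price falls below the minimum of average variable cost. AVC = VC/x = 67 - 20x + 2x^2.
At the minimum of AVC, MC = AVC. MC = 67 - 40x + 6x^2; setting MC = AVC gives 4x^2 - 20x = 0, so x = 5. min AVC = 17.
For P < $17 the firm produces nothing.

$17 per unit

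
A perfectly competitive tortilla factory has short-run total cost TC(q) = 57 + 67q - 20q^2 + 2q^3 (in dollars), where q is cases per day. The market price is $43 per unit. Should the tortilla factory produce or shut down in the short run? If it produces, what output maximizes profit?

Produce at q = 6

Variable cost is VC = 67q - 20q^2 + 2q^3, so AVC = VC/q = 67 - 20q + 2q^2 and MC = dTC/dq = 67 - 40q + 6q^2.
The AVC parabola has its vertex at q = 20/4 = 5, where AVC = 67 - 20·5 + 2·5^2 = $17.
Because $43 ≥ $17, revenue can cover variable cost; the firm operates.
P = MC gives 24 - 40q + 6q^2 = 0, with roots 2/3 and 6. Take the larger (rising MC): q* = 6.
Check: AVC at q = 6 is $19 ≤ P, so revenue covers variable cost.
Profit = P·q − TC = 43·6 − 171 = $87.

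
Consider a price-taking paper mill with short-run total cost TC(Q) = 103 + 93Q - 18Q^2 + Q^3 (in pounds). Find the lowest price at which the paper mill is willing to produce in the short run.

£12 per unit

The shutdown price is the minimum of AVC. VC = 93Q - 18Q^2 + Q^3, so AVC = 93 - 18Q + Q^2.
At the minimum of AVC, MC = AVC. MC = 93 - 36Q + 3Q^2; setting MC = AVC gives 2Q^2 - 18Q = 0, so Q = 9. min AVC = 12.
For P < £12 the firm produces nothing.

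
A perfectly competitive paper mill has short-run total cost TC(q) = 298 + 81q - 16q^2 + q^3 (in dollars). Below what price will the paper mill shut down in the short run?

$17 per unit

The shutdown price is the minimum of AVC. VC = 81q - 16q^2 + q^3, so AVC = 81 - 16q + q^2.
dAVC/dq = -16 + 2q = 0 gives q = 8. min AVC = 81 - 16·8 + 8^2 = 17.
So the shutdown price is $17.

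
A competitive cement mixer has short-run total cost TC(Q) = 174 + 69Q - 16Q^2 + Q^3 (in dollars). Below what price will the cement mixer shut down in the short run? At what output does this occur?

$5 per unit, at Q = 8

The firm shuts down when price falls below the minimum of average variable cost. AVC = VC/Q = 69 - 16Q + Q^2.
At the minimum of AVC, MC = AVC. MC = 69 - 32Q + 3Q^2; setting MC = AVC gives 2Q^2 - 16Q = 0, so Q = 8. min AVC = 5.
For P < $5 the firm produces nothing.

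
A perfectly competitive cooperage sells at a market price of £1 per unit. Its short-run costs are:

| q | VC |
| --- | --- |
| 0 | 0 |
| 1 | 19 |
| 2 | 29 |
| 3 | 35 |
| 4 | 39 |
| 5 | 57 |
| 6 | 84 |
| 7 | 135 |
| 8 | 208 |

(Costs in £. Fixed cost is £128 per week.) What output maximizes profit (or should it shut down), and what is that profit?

q = 0 (shut down); profit = -£128

Compute π = P·q − TC at each output: q=0: -128; q=1: -146; q=2: -155; q=3: -160; q=4: -163; q=5: -180; q=6: -206; q=7: -256; q=8: -328.
Profit is highest at q = 0. Equivalently, the lowest AVC in the table is 39/4 ≈ £9.75 at q = 4, and P = £1 falls below it — price never covers variable cost, so the firm shuts down and loses only its fixed cost.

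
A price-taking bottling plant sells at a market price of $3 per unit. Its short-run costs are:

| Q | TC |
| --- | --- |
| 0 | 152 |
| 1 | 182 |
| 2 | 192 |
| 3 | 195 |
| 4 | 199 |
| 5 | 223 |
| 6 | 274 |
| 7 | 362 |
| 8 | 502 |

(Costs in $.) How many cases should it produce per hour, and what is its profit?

Q = 0 (shut down); profit = -$152

Tabulate TR − TC: Q=0: -152; Q=1: -179; Q=2: -186; Q=3: -186; Q=4: -187; Q=5: -208; Q=6: -256; Q=7: -341; Q=8: -478.
Profit is highest at Q = 0. Equivalently, the lowest AVC in the table is 47/4 ≈ $11.75 at Q = 4, and P = $3 falls below it — price never covers variable cost, so the firm shuts down and loses only its fixed cost.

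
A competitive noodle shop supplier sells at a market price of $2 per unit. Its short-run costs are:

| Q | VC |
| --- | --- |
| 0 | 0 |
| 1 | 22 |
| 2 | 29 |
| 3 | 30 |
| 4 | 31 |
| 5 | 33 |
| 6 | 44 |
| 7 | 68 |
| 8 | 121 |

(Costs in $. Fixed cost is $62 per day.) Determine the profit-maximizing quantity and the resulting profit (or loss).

Q = 0 (shut down); profit = -$62

Tabulate TR − TC: Q=0: -62; Q=1: -82; Q=2: -87; Q=3: -86; Q=4: -85; Q=5: -85; Q=6: -94; Q=7: -116; Q=8: -167.
Profit is highest at Q = 0. Equivalently, the lowest AVC in the table is 33/5 ≈ $6.60 at Q = 5, and P = $2 falls below it — price never covers variable cost, so the firm shuts down and loses only its fixed cost.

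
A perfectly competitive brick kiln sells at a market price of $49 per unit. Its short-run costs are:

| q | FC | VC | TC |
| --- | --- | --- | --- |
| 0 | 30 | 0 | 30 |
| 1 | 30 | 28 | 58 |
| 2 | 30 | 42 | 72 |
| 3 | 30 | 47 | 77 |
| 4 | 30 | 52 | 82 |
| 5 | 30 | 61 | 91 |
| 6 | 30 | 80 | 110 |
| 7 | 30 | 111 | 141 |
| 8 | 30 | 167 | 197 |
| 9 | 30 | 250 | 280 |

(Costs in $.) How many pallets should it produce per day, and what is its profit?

Tabulate TR − TC: q=0: -30; q=1: -9; q=2: 26; q=3: 70; q=4: 114; q=5: 154; q=6: 184; q=7: 202; q=8: 195; q=9: 161.
Profit is maximized at q = 7. AVC there is 111/7 = $15.86 ≤ P, so producing beats shutting down (which would give -$30).

q = 7; profit = $202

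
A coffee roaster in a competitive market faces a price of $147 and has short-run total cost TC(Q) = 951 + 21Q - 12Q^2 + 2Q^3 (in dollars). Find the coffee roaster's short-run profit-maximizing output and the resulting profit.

Profit = -$167 at Q = 7

AVC = 21 - 12Q + 2Q^2; min AVC = $3 at Q = 3. Since P = $147 ≥ min AVC, the firm produces.
MC = 21 - 24Q + 6Q^2. Setting P = MC and taking the root on the rising branch gives Q* = 7.
TR = 147·7 = 1029. TC = 951 + 245 = 1196. Profit = 1029 − 1196 = -$167.
By producing, the firm covers all variable cost plus $784 of fixed cost; shutting down would lose the full $951.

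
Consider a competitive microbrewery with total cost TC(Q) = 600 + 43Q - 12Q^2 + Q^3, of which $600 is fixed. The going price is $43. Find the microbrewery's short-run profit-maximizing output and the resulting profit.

AVC = 43 - 12Q + Q^2 has its minimum $7 at Q = 6; price $43 clears that bar, so the firm operates.
With MC = 43 - 24Q + 3Q^2, P = MC on the upward-sloping part at Q* = 8.
TR = 43·8 = 344. TC = 600 + 88 = 688. Profit = 344 − 688 = -$344.
By producing, the firm covers all variable cost plus $256 of fixed cost; shutting down would lose the full $600.

Profit = -$344 at Q = 8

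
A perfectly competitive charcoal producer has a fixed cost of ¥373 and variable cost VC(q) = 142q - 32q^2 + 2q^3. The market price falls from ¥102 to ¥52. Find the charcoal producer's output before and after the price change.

MC = 142 - 64q + 6q^2; the shutdown threshold is min AVC = ¥14 (at q = 8).
At P = ¥102 ≥ min AVC, set P = MC on the rising branch: q = 10.
At P = ¥52 ≥ min AVC, set P = MC: q = 9. The firm stays open but cuts output.

Output falls from 10 to 9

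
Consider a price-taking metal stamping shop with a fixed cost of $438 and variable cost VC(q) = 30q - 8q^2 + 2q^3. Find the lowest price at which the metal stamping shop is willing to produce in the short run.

$22 per unit

The shutdown price is the minimum of AVC. VC = 30q - 8q^2 + 2q^3, so AVC = 30 - 8q + 2q^2.
At the minimum of AVC, MC = AVC. MC = 30 - 16q + 6q^2; setting MC = AVC gives 4q^2 - 8q = 0, so q = 2. min AVC = 22.
For P < $22 the firm produces nothing.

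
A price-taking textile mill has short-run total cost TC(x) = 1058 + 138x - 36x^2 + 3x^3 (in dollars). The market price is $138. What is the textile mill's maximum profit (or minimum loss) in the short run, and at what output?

AVC = 138 - 36x + 3x^2 has its minimum $30 at x = 6; price $138 clears that bar, so the firm operates.
With MC = 138 - 72x + 9x^2, P = MC on the upward-sloping part at x* = 8.
TR = 138·8 = 1104. TC = 1058 + 336 = 1394. Profit = 1104 − 1394 = -$290.
By producing, the firm covers all variable cost plus $768 of fixed cost; shutting down would lose the full $1058.

Profit = -$290 at x = 8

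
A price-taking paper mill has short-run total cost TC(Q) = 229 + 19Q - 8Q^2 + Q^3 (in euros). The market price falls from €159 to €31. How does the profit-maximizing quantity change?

MC = 19 - 16Q + 3Q^2; the shutdown threshold is min AVC = €3 (at Q = 4).
At P = €159 ≥ min AVC, set P = MC on the rising branch: Q = 10.
At P = €31 ≥ min AVC, set P = MC: Q = 6. The firm stays open but cuts output.

Output falls from 10 to 6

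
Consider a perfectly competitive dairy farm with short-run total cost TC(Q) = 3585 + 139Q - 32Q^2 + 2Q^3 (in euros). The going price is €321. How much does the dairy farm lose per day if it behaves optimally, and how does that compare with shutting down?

Profit = -€205 at Q = 13

AVC = 139 - 32Q + 2Q^2 has its minimum €11 at Q = 8; price €321 clears that bar, so the firm operates.
MC = 139 - 64Q + 6Q^2. Setting P = MC and taking the root on the rising branch gives Q* = 13.
TR = 321·13 = 4173. TC = 3585 + 793 = 4378. Profit = 4173 − 4378 = -€205.
That loss of €205 beats the €3585 the firm would lose by shutting down; producing recovers €3380 of fixed cost.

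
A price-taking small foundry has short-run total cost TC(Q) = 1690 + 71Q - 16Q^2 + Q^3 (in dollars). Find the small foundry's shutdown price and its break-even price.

Shutdown price = $7; break-even price = $162

AVC = 71 - 16Q + Q^2; minimized at Q = 8, giving min AVC = $7. That is the shutdown price.
ATC = 1690/Q + 71 - 16Q + Q^2. Setting dATC/dQ = −1690/Q^2 − 16 + 2Q = 0 gives Q = 13 (since 2·13^3 − 16·13^2 = 1690).
min ATC = 1690/13 + 71 − 16·13 + 13^2 = $162. That is the break-even price.
Between these two prices the firm operates at a loss; above $162 it earns a profit.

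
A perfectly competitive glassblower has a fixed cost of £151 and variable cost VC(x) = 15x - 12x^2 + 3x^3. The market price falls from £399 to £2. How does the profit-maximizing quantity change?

AVC = 15 - 12x + 3x^2, minimized at x = 2 where min AVC = £3. MC = 15 - 24x + 9x^2.
At P = £399 ≥ min AVC, set P = MC on the rising branch: x = 8.
At P = £2 < min AVC = £3, price no longer covers variable cost at any output, so the firm shuts down: x = 0.

Output falls from 8 to 0 (the firm shuts down)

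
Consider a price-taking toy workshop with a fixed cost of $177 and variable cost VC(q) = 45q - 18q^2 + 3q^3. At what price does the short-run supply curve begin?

$18 per unit

The firm shuts down when price falls below the minimum of average variable cost. AVC = VC/q = 45 - 18q + 3q^2.
At the minimum of AVC, MC = AVC. MC = 45 - 36q + 9q^2; setting MC = AVC gives 6q^2 - 18q = 0, so q = 3. min AVC = 18.
The firm shuts down for any P below $18.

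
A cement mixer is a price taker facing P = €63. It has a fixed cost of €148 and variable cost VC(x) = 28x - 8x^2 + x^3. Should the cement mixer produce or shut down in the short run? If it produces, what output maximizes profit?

Produce at x = 7

Strip out fixed cost: VC = 28x - 8x^2 + x^3. Then AVC = 28 - 8x + x^2 and MC = 28 - 16x + 3x^2.
AVC hits its minimum where MC = AVC, at x = 4, giving min AVC = 28 - 8·4 + 4^2 = €12.
Since P = €63 ≥ min AVC = €12, price covers variable cost and the firm should produce.
P = MC gives -35 - 16x + 3x^2 = 0, with roots -5/3 and 7. Take the larger (rising MC): x* = 7.
Check: AVC at x = 7 is €21 ≤ P, so revenue covers variable cost.
Profit = P·x − TC = 63·7 − 295 = €146.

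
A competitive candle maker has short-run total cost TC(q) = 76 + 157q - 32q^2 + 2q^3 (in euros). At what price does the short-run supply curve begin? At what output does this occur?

€29 per unit, at q = 8

The firm shuts down when price falls below the minimum of average variable cost. AVC = VC/q = 157 - 32q + 2q^2.
dAVC/dq = -32 + 4q = 0 gives q = 8. min AVC = 157 - 32·8 + 2·8^2 = 29.
For P < €29 the firm produces nothing.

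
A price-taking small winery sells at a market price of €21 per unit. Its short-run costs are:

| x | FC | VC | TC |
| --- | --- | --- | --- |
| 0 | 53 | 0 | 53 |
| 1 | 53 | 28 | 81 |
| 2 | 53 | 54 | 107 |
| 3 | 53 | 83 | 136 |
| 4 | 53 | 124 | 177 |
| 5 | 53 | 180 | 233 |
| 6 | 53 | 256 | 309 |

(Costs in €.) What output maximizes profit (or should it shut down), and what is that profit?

Profit at each row (π = 21x − TC): x=0: -53; x=1: -60; x=2: -65; x=3: -73; x=4: -93; x=5: -128; x=6: -183.
Profit is highest at x = 0. Equivalently, the lowest AVC in the table is 54/2 ≈ €27 at x = 2, and P = €21 falls below it — price never covers variable cost, so the firm shuts down and loses only its fixed cost.

x = 0 (shut down); profit = -€53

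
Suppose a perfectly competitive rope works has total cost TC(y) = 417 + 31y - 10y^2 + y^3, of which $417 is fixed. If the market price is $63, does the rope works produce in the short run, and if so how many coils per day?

Produce at y = 8

From TC, MC = TC'(y) = 31 - 20y + 3y^2 and AVC = VC/y = 31 - 10y + y^2.
AVC is minimized where dAVC/dy = -10 + 2y = 0, at y = 5; min AVC = 31 - 10·5 + 5^2 = $6.
Since P = $63 ≥ min AVC = $6, price covers variable cost and the firm should produce.
P = MC gives -32 - 20y + 3y^2 = 0, with roots -4/3 and 8. Take the larger (rising MC): y* = 8.
Check: AVC at y = 8 is $15 ≤ P, so revenue covers variable cost.
Profit = P·y − TC = 63·8 − 537 = -$33, a loss, but smaller than the $417 fixed cost the firm would lose by shutting down.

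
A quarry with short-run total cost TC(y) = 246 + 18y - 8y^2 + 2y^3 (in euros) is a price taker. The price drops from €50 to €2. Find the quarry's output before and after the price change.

Output falls from 4 to 0 (the firm shuts down)

AVC = 18 - 8y + 2y^2, minimized at y = 2 where min AVC = €10. MC = 18 - 16y + 6y^2.
With P = €50 above the shutdown price, P = MC gives y = 4.
At P = €2 < min AVC = €10, price no longer covers variable cost at any output, so the firm shuts down: y = 0.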